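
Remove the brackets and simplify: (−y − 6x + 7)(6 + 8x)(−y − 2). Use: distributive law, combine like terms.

6y² − 30y + 8xy² − 4xy − 40x + 48x²y + 96x² − 84

(−y − 6x + 7)(6 + 8x)(−y − 2)
= (−6y − 8xy − 36x − 48x² + 42 + 56x)(−y − 2)    [distributive law]
= (−6y − 8xy + 20x − 48x² + 42)(−y − 2)    [combine like terms]
= 6y² + 12y + 8xy² + 16xy − 20xy − 40x + 48x²y + 96x² − 42y − 84    [distributive law]
= 6y² − 30y + 8xy² − 4xy − 40x + 48x²y + 96x² − 84    [combine like terms]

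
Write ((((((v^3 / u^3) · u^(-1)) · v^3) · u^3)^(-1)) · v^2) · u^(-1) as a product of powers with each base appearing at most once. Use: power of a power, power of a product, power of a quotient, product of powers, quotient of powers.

((((((v^3 / u^3) · u^(-1)) · v^3) · u^3)^(-1)) · v^2) · u^(-1)
= ((((((v^3 / u^3) · u^(-1)) · v^3)^(-1)) · ((u^3)^(-1))) · v^2) · u^(-1)    [power of a product]
= ((((((v^3 / u^3) · u^(-1))^(-1)) · ((v^3)^(-1))) · ((u^3)^(-1))) · v^2) · u^(-1)    [power of a product]
= ((((((v^3 / u^3)^(-1)) · ((u^(-1))^(-1))) · ((v^3)^(-1))) · ((u^3)^(-1))) · v^2) · u^(-1)    [power of a product]
= (((((((v^3)^(-1)) / ((u^3)^(-1))) · ((u^(-1))^(-1))) · ((v^3)^(-1))) · ((u^3)^(-1))) · v^2) · u^(-1)    [power of a quotient]
= (((((v^(-3) / ((u^3)^(-1))) · ((u^(-1))^(-1))) · ((v^3)^(-1))) · ((u^3)^(-1))) · v^2) · u^(-1)    [power of a power]
= (((((v^(-3) / u^(-3)) · ((u^(-1))^(-1))) · ((v^3)^(-1))) · ((u^3)^(-1))) · v^2) · u^(-1)    [power of a power]
= (((((v^(-3) / u^(-3)) · u) · ((v^3)^(-1))) · ((u^3)^(-1))) · v^2) · u^(-1)    [power of a power]
= (((((v^(-3) / u^(-3)) · u) · v^(-3)) · ((u^3)^(-1))) · v^2) · u^(-1)    [power of a power]
= (((((v^(-3) / u^(-3)) · u) · v^(-3)) · u^(-3)) · v^2) · u^(-1)    [power of a power]
= v^(-4)    [quotient of powers; product of powers]

v^(-4)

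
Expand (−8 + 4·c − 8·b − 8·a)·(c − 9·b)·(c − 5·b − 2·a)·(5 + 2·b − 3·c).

(−8 + 4·c − 8·b − 8·a)·(c − 9·b)·(c − 5·b − 2·a)·(5 + 2·b − 3·c)
= (−8·c + 72·b + 4·c² − 36·b·c − 8·b·c + 72·b² − 8·a·c + 72·a·b)·(c − 5·b − 2·a)·(5 + 2·b − 3·c)    [distributive law]
= (−8·c + 72·b + 4·c² − 44·b·c + 72·b² − 8·a·c + 72·a·b)·(c − 5·b − 2·a)·(5 + 2·b − 3·c)    [combine like terms]
= (−8·c² + 40·b·c + 16·a·c + 72·b·c − 360·b² − 144·a·b + 4·c³ − 20·b·c² − 8·a·c² − 44·b·c² + 220·b²·c + 88·a·b·c + 72·b²·c − 360·b³ − 144·a·b² − 8·a·c² + 40·a·b·c + 16·a²·c + 72·a·b·c − 360·a·b² − 144·a²·b)·(5 + 2·b − 3·c)    [distributive law]
= (−8·c² + 112·b·c + 16·a·c − 360·b² − 144·a·b + 4·c³ − 64·b·c² − 16·a·c² + 292·b²·c + 200·a·b·c − 360·b³ − 504·a·b² + 16·a²·c − 144·a²·b)·(5 + 2·b − 3·c)    [combine like terms]
= −40·c² − 16·b·c² + 24·c³ + 560·b·c + 224·b²·c − 336·b·c² + 80·a·c + 32·a·b·c − 48·a·c² − 1800·b² − 720·b³ + 1080·b²·c − 720·a·b − 288·a·b² + 432·a·b·c + 20·c³ + 8·b·c³ − 12·c⁴ − 320·b·c² − 128·b²·c² + 192·b·c³ − 80·a·c² − 32·a·b·c² + 48·a·c³ + 1460·b²·c + 584·b³·c − 876·b²·c² + 1000·a·b·c + 400·a·b²·c − 600·a·b·c² − 1800·b³ − 720·b⁴ + 1080·b³·c − 2520·a·b² − 1008·a·b³ + 1512·a·b²·c + 80·a²·c + 32·a²·b·c − 48·a²·c² − 720·a²·b − 288·a²·b² + 432·a²·b·c    [distributive law]
= −40·c² − 672·b·c² + 44·c³ + 560·b·c + 2764·b²·c + 80·a·c + 1464·a·b·c − 128·a·c² − 1800·b² − 2520·b³ − 720·a·b − 2808·a·b² + 200·b·c³ − 12·c⁴ − 1004·b²·c² − 632·a·b·c² + 48·a·c³ + 1664·b³·c + 1912·a·b²·c − 720·b⁴ − 1008·a·b³ + 80·a²·c + 464·a²·b·c − 48·a²·c² − 720·a²·b − 288·a²·b²    [combine like terms]

−40·c² − 672·b·c² + 44·c³ + 560·b·c + 2764·b²·c + 80·a·c + 1464·a·b·c − 128·a·c² − 1800·b² − 2520·b³ − 720·a·b − 2808·a·b² + 200·b·c³ − 12·c⁴ − 1004·b²·c² − 632·a·b·c² + 48·a·c³ + 1664·b³·c + 1912·a·b²·c − 720·b⁴ − 1008·a·b³ + 80·a²·c + 464·a²·b·c − 48·a²·c² − 720·a²·b − 288·a²·b²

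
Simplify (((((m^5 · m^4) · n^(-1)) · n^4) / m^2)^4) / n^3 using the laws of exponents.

(((((m^5 · m^4) · n^(-1)) · n^4) / m^2)^4) / n^3
= (((((m^5 · m^4) · n^(-1)) · n^4)^4) / ((m^2)^4)) / n^3    [power of a quotient]
= (((((m^5 · m^4) · n^(-1))^4) · ((n^4)^4)) / ((m^2)^4)) / n^3    [power of a product]
= (((((m^5 · m^4)^4) · ((n^(-1))^4)) · ((n^4)^4)) / ((m^2)^4)) / n^3    [power of a product]
= ((((((m^5)^4) · ((m^4)^4)) · ((n^(-1))^4)) · ((n^4)^4)) / ((m^2)^4)) / n^3    [power of a product]
= ((((m^20 · ((m^4)^4)) · ((n^(-1))^4)) · ((n^4)^4)) / ((m^2)^4)) / n^3    [power of a power]
= ((((m^20 · m^16) · ((n^(-1))^4)) · ((n^4)^4)) / ((m^2)^4)) / n^3    [power of a power]
= (((m^36 · ((n^(-1))^4)) · ((n^4)^4)) / ((m^2)^4)) / n^3    [product of powers]
= (((m^36 · n^(-4)) · ((n^4)^4)) / ((m^2)^4)) / n^3    [power of a power]
= (((m^36 · n^(-4)) · n^16) / ((m^2)^4)) / n^3    [power of a power]
= (((m^36 · n^(-4)) · n^16) / m^8) / n^3    [power of a power]
= m^28n^9    [quotient of powers; product of powers]

m^28n^9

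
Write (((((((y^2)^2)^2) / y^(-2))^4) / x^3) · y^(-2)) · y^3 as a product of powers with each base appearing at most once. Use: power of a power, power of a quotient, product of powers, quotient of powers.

x^(-3)·y^41

(((((((y^2)^2)^2) / y^(-2))^4) / x^3) · y^(-2)) · y^3
= (((((((y^2)^2)^2)^4) / ((y^(-2))^4)) / x^3) · y^(-2)) · y^3    [power of a quotient]
= ((((((y^2)^2)^8) / ((y^(-2))^4)) / x^3) · y^(-2)) · y^3    [power of a power]
= (((((y^2)^16) / ((y^(-2))^4)) / x^3) · y^(-2)) · y^3    [power of a power]
= (((y^32 / ((y^(-2))^4)) / x^3) · y^(-2)) · y^3    [power of a power]
= (((y^32 / y^(-8)) / x^3) · y^(-2)) · y^3    [power of a power]
= ((y^40 / x^3) · y^(-2)) · y^3    [quotient of powers]
= x^(-3)·y^41    [quotient of powers; product of powers]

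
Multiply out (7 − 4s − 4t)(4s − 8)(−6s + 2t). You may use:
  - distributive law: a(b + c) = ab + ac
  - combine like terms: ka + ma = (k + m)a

(7 − 4s − 4t)(4s − 8)(−6s + 2t)
= (28s − 56 − 16s^2 + 32s − 16st + 32t)(−6s + 2t)    [distributive law]
= (60s − 56 − 16s^2 − 16st + 32t)(−6s + 2t)    [combine like terms]
= −360s^2 + 120st + 336s − 112t + 96s^3 − 32s^2t + 96s^2t − 32st^2 − 192st + 64t^2    [distributive law]
= −360s^2 − 72st + 336s − 112t + 96s^3 + 64s^2t − 32st^2 + 64t^2    [combine like terms]

−360s^2 − 72st + 336s − 112t + 96s^3 + 64s^2t − 32st^2 + 64t^2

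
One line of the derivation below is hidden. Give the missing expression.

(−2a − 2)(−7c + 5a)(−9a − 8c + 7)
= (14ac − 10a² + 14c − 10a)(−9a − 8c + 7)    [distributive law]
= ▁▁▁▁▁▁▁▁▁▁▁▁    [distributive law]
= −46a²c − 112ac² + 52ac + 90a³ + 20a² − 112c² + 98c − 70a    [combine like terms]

Applying distributive law to the line above:

−126a²c − 112ac² + 98ac + 90a³ + 80a²c − 70a² − 126ac − 112c² + 98c + 90a² + 80ac − 70a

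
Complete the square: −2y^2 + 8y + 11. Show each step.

−2(y − 2)^2 + 19

−2y^2 + 8y + 11
= −2(y^2 − 4y) + 11    [factor out -2 from the y-terms]
= −2(y^2 − 4y + 4 − 4) + 11    [add and subtract 4 inside the bracket]
= −2(y − 2)^2 + 8 + 11    [perfect-square identity]
= −2(y − 2)^2 + 19    [combine constants]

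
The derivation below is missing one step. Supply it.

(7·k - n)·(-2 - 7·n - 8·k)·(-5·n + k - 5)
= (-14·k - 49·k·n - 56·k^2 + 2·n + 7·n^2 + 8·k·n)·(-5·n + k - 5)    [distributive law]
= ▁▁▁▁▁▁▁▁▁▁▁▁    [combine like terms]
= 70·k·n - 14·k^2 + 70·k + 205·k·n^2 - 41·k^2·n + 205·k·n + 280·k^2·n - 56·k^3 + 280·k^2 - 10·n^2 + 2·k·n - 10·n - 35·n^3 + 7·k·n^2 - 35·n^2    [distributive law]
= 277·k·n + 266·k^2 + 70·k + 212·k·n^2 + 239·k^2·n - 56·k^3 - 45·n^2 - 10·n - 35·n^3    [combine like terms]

By combine like terms:

(-14·k - 41·k·n - 56·k^2 + 2·n + 7·n^2)·(-5·n + k - 5)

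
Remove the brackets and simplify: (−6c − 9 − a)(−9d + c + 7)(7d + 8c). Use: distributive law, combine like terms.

378cd^2 + 390c^2d − 48c^3 + 291cd − 408c^2 + 567d^2 − 441d − 504c + 63ad^2 + 65acd − 8ac^2 − 49ad − 56ac

(−6c − 9 − a)(−9d + c + 7)(7d + 8c)
= (54cd − 6c^2 − 42c + 81d − 9c − 63 + 9ad − ac − 7a)(7d + 8c)    [distributive law]
= (54cd − 6c^2 − 51c + 81d − 63 + 9ad − ac − 7a)(7d + 8c)    [combine like terms]
= 378cd^2 + 432c^2d − 42c^2d − 48c^3 − 357cd − 408c^2 + 567d^2 + 648cd − 441d − 504c + 63ad^2 + 72acd − 7acd − 8ac^2 − 49ad − 56ac    [distributive law]
= 378cd^2 + 390c^2d − 48c^3 + 291cd − 408c^2 + 567d^2 − 441d − 504c + 63ad^2 + 65acd − 8ac^2 − 49ad − 56ac    [combine like terms]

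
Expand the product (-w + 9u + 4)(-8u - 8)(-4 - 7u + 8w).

(-w + 9u + 4)(-8u - 8)(-4 - 7u + 8w)
= (8uw + 8w - 72u^2 - 72u - 32u - 32)(-4 - 7u + 8w)    [distributive law]
= (8uw + 8w - 72u^2 - 104u - 32)(-4 - 7u + 8w)    [combine like terms]
= -32uw - 56u^2w + 64uw^2 - 32w - 56uw + 64w^2 + 288u^2 + 504u^3 - 576u^2w + 416u + 728u^2 - 832uw + 128 + 224u - 256w    [distributive law]
= -920uw - 632u^2w + 64uw^2 - 288w + 64w^2 + 1016u^2 + 504u^3 + 640u + 128    [combine like terms]

-920uw - 632u^2w + 64uw^2 - 288w + 64w^2 + 1016u^2 + 504u^3 + 640u + 128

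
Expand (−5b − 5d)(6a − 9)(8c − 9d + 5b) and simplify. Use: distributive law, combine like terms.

(−5b − 5d)(6a − 9)(8c − 9d + 5b)
= (−30ab + 45b − 30ad + 45d)(8c − 9d + 5b)    [distributive law]
= −240abc + 270abd − 150ab² + 360bc − 405bd + 225b² − 240acd + 270ad² − 150abd + 360cd − 405d² + 225bd    [distributive law]
= −240abc + 120abd − 150ab² + 360bc − 180bd + 225b² − 240acd + 270ad² + 360cd − 405d²    [combine like terms]

−240abc + 120abd − 150ab² + 360bc − 180bd + 225b² − 240acd + 270ad² + 360cd − 405d²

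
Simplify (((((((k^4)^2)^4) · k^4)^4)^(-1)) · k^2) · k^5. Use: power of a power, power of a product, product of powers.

k^(-137)

(((((((k^4)^2)^4) · k^4)^4)^(-1)) · k^2) · k^5
= ((((((k^4)^2)^4) · k^4)^(-4)) · k^2) · k^5    [power of a power]
= ((((((k^4)^2)^4)^(-4)) · ((k^4)^(-4))) · k^2) · k^5    [power of a product]
= (((((k^4)^2)^(-16)) · ((k^4)^(-4))) · k^2) · k^5    [power of a power]
= ((((k^4)^(-32)) · ((k^4)^(-4))) · k^2) · k^5    [power of a power]
= ((k^(-128) · ((k^4)^(-4))) · k^2) · k^5    [power of a power]
= ((k^(-128) · k^(-16)) · k^2) · k^5    [power of a power]
= (k^(-144) · k^2) · k^5    [product of powers]
= k^(-142) · k^5    [product of powers]
= k^(-137)    [product of powers]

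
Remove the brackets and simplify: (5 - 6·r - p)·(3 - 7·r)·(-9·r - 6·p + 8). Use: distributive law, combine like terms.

-559·r - 114·p + 120 + 813·r^2 + 401·p·r - 378·r^3 - 315·p·r^2 + 18·p^2 - 42·p^2·r

(5 - 6·r - p)·(3 - 7·r)·(-9·r - 6·p + 8)
= (15 - 35·r - 18·r + 42·r^2 - 3·p + 7·p·r)·(-9·r - 6·p + 8)    [distributive law]
= (15 - 53·r + 42·r^2 - 3·p + 7·p·r)·(-9·r - 6·p + 8)    [combine like terms]
= -135·r - 90·p + 120 + 477·r^2 + 318·p·r - 424·r - 378·r^3 - 252·p·r^2 + 336·r^2 + 27·p·r + 18·p^2 - 24·p - 63·p·r^2 - 42·p^2·r + 56·p·r    [distributive law]
= -559·r - 114·p + 120 + 813·r^2 + 401·p·r - 378·r^3 - 315·p·r^2 + 18·p^2 - 42·p^2·r    [combine like terms]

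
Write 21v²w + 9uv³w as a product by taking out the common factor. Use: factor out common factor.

3v²w(7 + 3uv)

21v²w + 9uv³w
= 3(7v²w + 3uv³w)    [factor out 3]
= 3v²w(7 + 3uv)    [factor out v²w]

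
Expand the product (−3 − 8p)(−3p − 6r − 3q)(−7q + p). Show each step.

−54pq + 9p^2 − 126qr + 18pr − 63q^2 − 144p^2q + 24p^3 − 336pqr + 48p^2r − 168pq^2

(−3 − 8p)(−3p − 6r − 3q)(−7q + p)
= (9p + 18r + 9q + 24p^2 + 48pr + 24pq)(−7q + p)    [distributive law]
= −63pq + 9p^2 − 126qr + 18pr − 63q^2 + 9pq − 168p^2q + 24p^3 − 336pqr + 48p^2r − 168pq^2 + 24p^2q    [distributive law]
= −54pq + 9p^2 − 126qr + 18pr − 63q^2 − 144p^2q + 24p^3 − 336pqr + 48p^2r − 168pq^2    [combine like terms]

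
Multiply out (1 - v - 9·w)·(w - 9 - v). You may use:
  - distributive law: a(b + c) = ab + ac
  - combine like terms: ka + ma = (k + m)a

(1 - v - 9·w)·(w - 9 - v)
= w - 9 - v - v·w + 9·v + v^2 - 9·w^2 + 81·w + 9·v·w    [distributive law]
= 82·w - 9 + 8·v + 8·v·w + v^2 - 9·w^2    [combine like terms]

82·w - 9 + 8·v + 8·v·w + v^2 - 9·w^2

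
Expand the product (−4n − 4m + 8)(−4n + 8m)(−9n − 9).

(−4n − 4m + 8)(−4n + 8m)(−9n − 9)
= (16n^2 − 32mn + 16mn − 32m^2 − 32n + 64m)(−9n − 9)    [distributive law]
= (16n^2 − 16mn − 32m^2 − 32n + 64m)(−9n − 9)    [combine like terms]
= −144n^3 − 144n^2 + 144mn^2 + 144mn + 288m^2n + 288m^2 + 288n^2 + 288n − 576mn − 576m    [distributive law]
= −144n^3 + 144n^2 + 144mn^2 − 432mn + 288m^2n + 288m^2 + 288n − 576m    [combine like terms]

−144n^3 + 144n^2 + 144mn^2 − 432mn + 288m^2n + 288m^2 + 288n − 576m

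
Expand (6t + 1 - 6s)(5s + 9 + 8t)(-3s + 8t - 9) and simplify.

(6t + 1 - 6s)(5s + 9 + 8t)(-3s + 8t - 9)
= (30st + 54t + 48t^2 + 5s + 9 + 8t - 30s^2 - 54s - 48st)(-3s + 8t - 9)    [distributive law]
= (-18st + 62t + 48t^2 - 49s + 9 - 30s^2)(-3s + 8t - 9)    [combine like terms]
= 54s^2t - 144st^2 + 162st - 186st + 496t^2 - 558t - 144st^2 + 384t^3 - 432t^2 + 147s^2 - 392st + 441s - 27s + 72t - 81 + 90s^3 - 240s^2t + 270s^2    [distributive law]
= -186s^2t - 288st^2 - 416st + 64t^2 - 486t + 384t^3 + 417s^2 + 414s - 81 + 90s^3    [combine like terms]

-186s^2t - 288st^2 - 416st + 64t^2 - 486t + 384t^3 + 417s^2 + 414s - 81 + 90s^3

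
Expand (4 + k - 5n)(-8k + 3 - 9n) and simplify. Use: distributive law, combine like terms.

-29k + 12 - 51n - 8k² + 31kn + 45n²

(4 + k - 5n)(-8k + 3 - 9n)
= -32k + 12 - 36n - 8k² + 3k - 9kn + 40kn - 15n + 45n²    [distributive law]
= -29k + 12 - 51n - 8k² + 31kn + 45n²    [combine like terms]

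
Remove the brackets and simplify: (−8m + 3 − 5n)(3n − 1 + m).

−29mn + 11m − 8m² + 14n − 3 − 15n²

(−8m + 3 − 5n)(3n − 1 + m)
= −24mn + 8m − 8m² + 9n − 3 + 3m − 15n² + 5n − 5mn    [distributive law]
= −29mn + 11m − 8m² + 14n − 3 − 15n²    [combine like terms]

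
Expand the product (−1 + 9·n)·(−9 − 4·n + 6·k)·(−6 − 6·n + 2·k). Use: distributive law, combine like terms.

(−1 + 9·n)·(−9 − 4·n + 6·k)·(−6 − 6·n + 2·k)
= (9 + 4·n − 6·k − 81·n − 36·n^2 + 54·k·n)·(−6 − 6·n + 2·k)    [distributive law]
= (9 − 77·n − 6·k − 36·n^2 + 54·k·n)·(−6 − 6·n + 2·k)    [combine like terms]
= −54 − 54·n + 18·k + 462·n + 462·n^2 − 154·k·n + 36·k + 36·k·n − 12·k^2 + 216·n^2 + 216·n^3 − 72·k·n^2 − 324·k·n − 324·k·n^2 + 108·k^2·n    [distributive law]
= −54 + 408·n + 54·k + 678·n^2 − 442·k·n − 12·k^2 + 216·n^3 − 396·k·n^2 + 108·k^2·n    [combine like terms]

−54 + 408·n + 54·k + 678·n^2 − 442·k·n − 12·k^2 + 216·n^3 − 396·k·n^2 + 108·k^2·n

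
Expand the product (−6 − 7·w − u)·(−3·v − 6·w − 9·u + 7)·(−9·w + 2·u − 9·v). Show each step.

(−6 − 7·w − u)·(−3·v − 6·w − 9·u + 7)·(−9·w + 2·u − 9·v)
= (18·v + 36·w + 54·u − 42 + 21·v·w + 42·w² + 63·u·w − 49·w + 3·u·v + 6·u·w + 9·u² − 7·u)·(−9·w + 2·u − 9·v)    [distributive law]
= (18·v − 13·w + 47·u − 42 + 21·v·w + 42·w² + 69·u·w + 3·u·v + 9·u²)·(−9·w + 2·u − 9·v)    [combine like terms]
= −162·v·w + 36·u·v − 162·v² + 117·w² − 26·u·w + 117·v·w − 423·u·w + 94·u² − 423·u·v + 378·w − 84·u + 378·v − 189·v·w² + 42·u·v·w − 189·v²·w − 378·w³ + 84·u·w² − 378·v·w² − 621·u·w² + 138·u²·w − 621·u·v·w − 27·u·v·w + 6·u²·v − 27·u·v² − 81·u²·w + 18·u³ − 81·u²·v    [distributive law]
= −45·v·w − 387·u·v − 162·v² + 117·w² − 449·u·w + 94·u² + 378·w − 84·u + 378·v − 567·v·w² − 606·u·v·w − 189·v²·w − 378·w³ − 537·u·w² + 57·u²·w − 75·u²·v − 27·u·v² + 18·u³    [combine like terms]

−45·v·w − 387·u·v − 162·v² + 117·w² − 449·u·w + 94·u² + 378·w − 84·u + 378·v − 567·v·w² − 606·u·v·w − 189·v²·w − 378·w³ − 537·u·w² + 57·u²·w − 75·u²·v − 27·u·v² + 18·u³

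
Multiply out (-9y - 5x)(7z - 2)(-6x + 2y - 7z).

(-9y - 5x)(7z - 2)(-6x + 2y - 7z)
= (-63yz + 18y - 35xz + 10x)(-6x + 2y - 7z)    [distributive law]
= 378xyz - 126y²z + 441yz² - 108xy + 36y² - 126yz + 210x²z - 70xyz + 245xz² - 60x² + 20xy - 70xz    [distributive law]
= 308xyz - 126y²z + 441yz² - 88xy + 36y² - 126yz + 210x²z + 245xz² - 60x² - 70xz    [combine like terms]

308xyz - 126y²z + 441yz² - 88xy + 36y² - 126yz + 210x²z + 245xz² - 60x² - 70xz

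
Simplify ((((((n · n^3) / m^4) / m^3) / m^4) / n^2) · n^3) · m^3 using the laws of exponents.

m^(-8)·n^5

((((((n · n^3) / m^4) / m^3) / m^4) / n^2) · n^3) · m^3
= (((((n^4 / m^4) / m^3) / m^4) / n^2) · n^3) · m^3    [product of powers]
= m^(-8)·n^5    [quotient of powers; product of powers]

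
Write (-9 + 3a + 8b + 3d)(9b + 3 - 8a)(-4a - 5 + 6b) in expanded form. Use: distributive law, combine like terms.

(-9 + 3a + 8b + 3d)(9b + 3 - 8a)(-4a - 5 + 6b)
= (-81b - 27 + 72a + 27ab + 9a - 24a^2 + 72b^2 + 24b - 64ab + 27bd + 9d - 24ad)(-4a - 5 + 6b)    [distributive law]
= (-57b - 27 + 81a - 37ab - 24a^2 + 72b^2 + 27bd + 9d - 24ad)(-4a - 5 + 6b)    [combine like terms]
= 228ab + 285b - 342b^2 + 108a + 135 - 162b - 324a^2 - 405a + 486ab + 148a^2b + 185ab - 222ab^2 + 96a^3 + 120a^2 - 144a^2b - 288ab^2 - 360b^2 + 432b^3 - 108abd - 135bd + 162b^2d - 36ad - 45d + 54bd + 96a^2d + 120ad - 144abd    [distributive law]
= 899ab + 123b - 702b^2 - 297a + 135 - 204a^2 + 4a^2b - 510ab^2 + 96a^3 + 432b^3 - 252abd - 81bd + 162b^2d + 84ad - 45d + 96a^2d    [combine like terms]

899ab + 123b - 702b^2 - 297a + 135 - 204a^2 + 4a^2b - 510ab^2 + 96a^3 + 432b^3 - 252abd - 81bd + 162b^2d + 84ad - 45d + 96a^2d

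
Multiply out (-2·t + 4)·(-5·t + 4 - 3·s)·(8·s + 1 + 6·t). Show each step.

(-2·t + 4)·(-5·t + 4 - 3·s)·(8·s + 1 + 6·t)
= (10·t² - 8·t + 6·s·t - 20·t + 16 - 12·s)·(8·s + 1 + 6·t)    [distributive law]
= (10·t² - 28·t + 6·s·t + 16 - 12·s)·(8·s + 1 + 6·t)    [combine like terms]
= 80·s·t² + 10·t² + 60·t³ - 224·s·t - 28·t - 168·t² + 48·s²·t + 6·s·t + 36·s·t² + 128·s + 16 + 96·t - 96·s² - 12·s - 72·s·t    [distributive law]
= 116·s·t² - 158·t² + 60·t³ - 290·s·t + 68·t + 48·s²·t + 116·s + 16 - 96·s²    [combine like terms]

116·s·t² - 158·t² + 60·t³ - 290·s·t + 68·t + 48·s²·t + 116·s + 16 - 96·s²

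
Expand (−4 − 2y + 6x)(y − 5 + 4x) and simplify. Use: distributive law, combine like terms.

(−4 − 2y + 6x)(y − 5 + 4x)
= −4y + 20 − 16x − 2y^2 + 10y − 8xy + 6xy − 30x + 24x^2    [distributive law]
= 6y + 20 − 46x − 2y^2 − 2xy + 24x^2    [combine like terms]

6y + 20 − 46x − 2y^2 − 2xy + 24x^2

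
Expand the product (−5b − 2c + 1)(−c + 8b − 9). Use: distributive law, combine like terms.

−11bc − 40b^2 + 53b + 2c^2 + 17c − 9

(−5b − 2c + 1)(−c + 8b − 9)
= 5bc − 40b^2 + 45b + 2c^2 − 16bc + 18c − c + 8b − 9    [distributive law]
= −11bc − 40b^2 + 53b + 2c^2 + 17c − 9    [combine like terms]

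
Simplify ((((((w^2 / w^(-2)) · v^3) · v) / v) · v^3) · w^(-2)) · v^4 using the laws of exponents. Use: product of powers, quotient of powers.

v^10·w^2

((((((w^2 / w^(-2)) · v^3) · v) / v) · v^3) · w^(-2)) · v^4
= (((((w^4 · v^3) · v) / v) · v^3) · w^(-2)) · v^4    [quotient of powers]
= v^10·w^2    [quotient of powers; product of powers]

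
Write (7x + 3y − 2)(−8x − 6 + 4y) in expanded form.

(7x + 3y − 2)(−8x − 6 + 4y)
= −56x^2 − 42x + 28xy − 24xy − 18y + 12y^2 + 16x + 12 − 8y    [distributive law]
= −56x^2 − 26x + 4xy − 26y + 12y^2 + 12    [combine like terms]

−56x^2 − 26x + 4xy − 26y + 12y^2 + 12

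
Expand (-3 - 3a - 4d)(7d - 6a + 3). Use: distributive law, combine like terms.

-33d + 9a - 9 + 3ad + 18a^2 - 28d^2

(-3 - 3a - 4d)(7d - 6a + 3)
= -21d + 18a - 9 - 21ad + 18a^2 - 9a - 28d^2 + 24ad - 12d    [distributive law]
= -33d + 9a - 9 + 3ad + 18a^2 - 28d^2    [combine like terms]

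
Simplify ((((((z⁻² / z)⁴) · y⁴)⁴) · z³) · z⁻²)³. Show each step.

((((((z⁻² / z)⁴) · y⁴)⁴) · z³) · z⁻²)³
= ((((((z⁻² / z)⁴) · y⁴)⁴) · z³)³) · ((z⁻²)³)    [power of a product]
= ((((((z⁻² / z)⁴) · y⁴)⁴)³) · ((z³)³)) · ((z⁻²)³)    [power of a product]
= (((((z⁻² / z)⁴) · y⁴)¹²) · ((z³)³)) · ((z⁻²)³)    [power of a power]
= (((((z⁻² / z)⁴)¹²) · ((y⁴)¹²)) · ((z³)³)) · ((z⁻²)³)    [power of a product]
= ((((z⁻² / z)⁴⁸) · ((y⁴)¹²)) · ((z³)³)) · ((z⁻²)³)    [power of a power]
= (((((z⁻²)⁴⁸) / (z⁴⁸)) · ((y⁴)¹²)) · ((z³)³)) · ((z⁻²)³)    [power of a quotient]
= (((z⁻⁹⁶ / (z⁴⁸)) · ((y⁴)¹²)) · ((z³)³)) · ((z⁻²)³)    [power of a power]
= ((z⁻¹⁴⁴ · ((y⁴)¹²)) · ((z³)³)) · ((z⁻²)³)    [quotient of powers]
= ((z⁻¹⁴⁴ · y⁴⁸) · ((z³)³)) · ((z⁻²)³)    [power of a power]
= ((z⁻¹⁴⁴ · y⁴⁸) · z⁹) · ((z⁻²)³)    [power of a power]
= ((z⁻¹⁴⁴ · y⁴⁸) · z⁹) · z⁻⁶    [power of a power]
= y⁴⁸z⁻¹⁴¹    [product of powers]

y⁴⁸z⁻¹⁴¹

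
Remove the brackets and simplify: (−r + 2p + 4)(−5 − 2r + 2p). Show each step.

−3r + 2r^2 − 6pr − 2p + 4p^2 − 20

(−r + 2p + 4)(−5 − 2r + 2p)
= 5r + 2r^2 − 2pr − 10p − 4pr + 4p^2 − 20 − 8r + 8p    [distributive law]
= −3r + 2r^2 − 6pr − 2p + 4p^2 − 20    [combine like terms]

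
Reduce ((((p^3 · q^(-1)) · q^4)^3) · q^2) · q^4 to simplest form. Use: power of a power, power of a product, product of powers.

p^9·q^15

((((p^3 · q^(-1)) · q^4)^3) · q^2) · q^4
= ((((p^3 · q^(-1))^3) · ((q^4)^3)) · q^2) · q^4    [power of a product]
= (((((p^3)^3) · ((q^(-1))^3)) · ((q^4)^3)) · q^2) · q^4    [power of a product]
= (((p^9 · ((q^(-1))^3)) · ((q^4)^3)) · q^2) · q^4    [power of a power]
= (((p^9 · q^(-3)) · ((q^4)^3)) · q^2) · q^4    [power of a power]
= (((p^9 · q^(-3)) · q^12) · q^2) · q^4    [power of a power]
= p^9·q^15    [product of powers]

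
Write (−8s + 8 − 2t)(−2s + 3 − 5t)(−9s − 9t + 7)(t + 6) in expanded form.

−144s³t − 864s³ − 540s²t² − 2768s²t + 2832s² − 1834st² + 5996st − 2976s − 486st³ + 2366t² − 3060t + 1008 − 56t³ − 90t⁴

(−8s + 8 − 2t)(−2s + 3 − 5t)(−9s − 9t + 7)(t + 6)
= (16s² − 24s + 40st − 16s + 24 − 40t + 4st − 6t + 10t²)(−9s − 9t + 7)(t + 6)    [distributive law]
= (16s² − 40s + 44st + 24 − 46t + 10t²)(−9s − 9t + 7)(t + 6)    [combine like terms]
= (−144s³ − 144s²t + 112s² + 360s² + 360st − 280s − 396s²t − 396st² + 308st − 216s − 216t + 168 + 414st + 414t² − 322t − 90st² − 90t³ + 70t²)(t + 6)    [distributive law]
= (−144s³ − 540s²t + 472s² + 1082st − 496s − 486st² − 538t + 168 + 484t² − 90t³)(t + 6)    [combine like terms]
= −144s³t − 864s³ − 540s²t² − 3240s²t + 472s²t + 2832s² + 1082st² + 6492st − 496st − 2976s − 486st³ − 2916st² − 538t² − 3228t + 168t + 1008 + 484t³ + 2904t² − 90t⁴ − 540t³    [distributive law]
= −144s³t − 864s³ − 540s²t² − 2768s²t + 2832s² − 1834st² + 5996st − 2976s − 486st³ + 2366t² − 3060t + 1008 − 56t³ − 90t⁴    [combine like terms]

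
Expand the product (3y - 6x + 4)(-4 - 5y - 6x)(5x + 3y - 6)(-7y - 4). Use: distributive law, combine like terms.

1780xy^2 + 1488xy + 222y^3 - 984y^2 - 1248y + 273xy^3 + 315y^4 - 1176x^2y^2 + 840x^2y - 1260x^3y - 720x^3 + 864x^2 + 320x - 384

(3y - 6x + 4)(-4 - 5y - 6x)(5x + 3y - 6)(-7y - 4)
= (-12y - 15y^2 - 18xy + 24x + 30xy + 36x^2 - 16 - 20y - 24x)(5x + 3y - 6)(-7y - 4)    [distributive law]
= (-32y - 15y^2 + 12xy + 36x^2 - 16)(5x + 3y - 6)(-7y - 4)    [combine like terms]
= (-160xy - 96y^2 + 192y - 75xy^2 - 45y^3 + 90y^2 + 60x^2y + 36xy^2 - 72xy + 180x^3 + 108x^2y - 216x^2 - 80x - 48y + 96)(-7y - 4)    [distributive law]
= (-232xy - 6y^2 + 144y - 39xy^2 - 45y^3 + 168x^2y + 180x^3 - 216x^2 - 80x + 96)(-7y - 4)    [combine like terms]
= 1624xy^2 + 928xy + 42y^3 + 24y^2 - 1008y^2 - 576y + 273xy^3 + 156xy^2 + 315y^4 + 180y^3 - 1176x^2y^2 - 672x^2y - 1260x^3y - 720x^3 + 1512x^2y + 864x^2 + 560xy + 320x - 672y - 384    [distributive law]
= 1780xy^2 + 1488xy + 222y^3 - 984y^2 - 1248y + 273xy^3 + 315y^4 - 1176x^2y^2 + 840x^2y - 1260x^3y - 720x^3 + 864x^2 + 320x - 384    [combine like terms]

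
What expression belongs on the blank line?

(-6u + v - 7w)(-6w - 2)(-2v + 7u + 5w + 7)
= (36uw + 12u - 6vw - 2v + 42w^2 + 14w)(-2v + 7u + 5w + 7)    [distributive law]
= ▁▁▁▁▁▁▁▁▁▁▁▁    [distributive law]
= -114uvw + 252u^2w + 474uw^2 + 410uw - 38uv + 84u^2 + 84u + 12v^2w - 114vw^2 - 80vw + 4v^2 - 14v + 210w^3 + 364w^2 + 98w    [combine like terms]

By distributive law:

-72uvw + 252u^2w + 180uw^2 + 252uw - 24uv + 84u^2 + 60uw + 84u + 12v^2w - 42uvw - 30vw^2 - 42vw + 4v^2 - 14uv - 10vw - 14v - 84vw^2 + 294uw^2 + 210w^3 + 294w^2 - 28vw + 98uw + 70w^2 + 98w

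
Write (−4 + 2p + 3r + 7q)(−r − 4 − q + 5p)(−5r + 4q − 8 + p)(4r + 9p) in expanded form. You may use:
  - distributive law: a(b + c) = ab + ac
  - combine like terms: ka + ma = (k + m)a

256r³ + 688pr² + 672qr² − 88pqr − 64r² + 816pr − 180p²r + 1024qr + 2304pq − 512r − 1152p + 2160p² − 160q²r − 360pq² − 3600p²q − 972p³ − 137pr³ − 760p²r² − 150pqr² − 815p²qr − 293p³r + 455pq²r + 1125p²q² + 657p³q + 90p⁴ + 60r⁴ + 152qr³ − 20q²r² − 112q³r − 252pq³

(−4 + 2p + 3r + 7q)(−r − 4 − q + 5p)(−5r + 4q − 8 + p)(4r + 9p)
= (4r + 16 + 4q − 20p − 2pr − 8p − 2pq + 10p² − 3r² − 12r − 3qr + 15pr − 7qr − 28q − 7q² + 35pq)(−5r + 4q − 8 + p)(4r + 9p)    [distributive law]
= (−8r + 16 − 24q − 28p + 13pr + 33pq + 10p² − 3r² − 10qr − 7q²)(−5r + 4q − 8 + p)(4r + 9p)    [combine like terms]
= (40r² − 32qr + 64r − 8pr − 80r + 64q − 128 + 16p + 120qr − 96q² + 192q − 24pq + 140pr − 112pq + 224p − 28p² − 65pr² + 52pqr − 104pr + 13p²r − 165pqr + 132pq² − 264pq + 33p²q − 50p²r + 40p²q − 80p² + 10p³ + 15r³ − 12qr² + 24r² − 3pr² + 50qr² − 40q²r + 80qr − 10pqr + 35q²r − 28q³ + 56q² − 7pq²)(4r + 9p)    [distributive law]
= (64r² + 168qr − 16r + 28pr + 256q − 128 + 240p − 40q² − 400pq − 108p² − 68pr² − 123pqr − 37p²r + 125pq² + 73p²q + 10p³ + 15r³ + 38qr² − 5q²r − 28q³)(4r + 9p)    [combine like terms]
= 256r³ + 576pr² + 672qr² + 1512pqr − 64r² − 144pr + 112pr² + 252p²r + 1024qr + 2304pq − 512r − 1152p + 960pr + 2160p² − 160q²r − 360pq² − 1600pqr − 3600p²q − 432p²r − 972p³ − 272pr³ − 612p²r² − 492pqr² − 1107p²qr − 148p²r² − 333p³r + 500pq²r + 1125p²q² + 292p²qr + 657p³q + 40p³r + 90p⁴ + 60r⁴ + 135pr³ + 152qr³ + 342pqr² − 20q²r² − 45pq²r − 112q³r − 252pq³    [distributive law]
= 256r³ + 688pr² + 672qr² − 88pqr − 64r² + 816pr − 180p²r + 1024qr + 2304pq − 512r − 1152p + 2160p² − 160q²r − 360pq² − 3600p²q − 972p³ − 137pr³ − 760p²r² − 150pqr² − 815p²qr − 293p³r + 455pq²r + 1125p²q² + 657p³q + 90p⁴ + 60r⁴ + 152qr³ − 20q²r² − 112q³r − 252pq³    [combine like terms]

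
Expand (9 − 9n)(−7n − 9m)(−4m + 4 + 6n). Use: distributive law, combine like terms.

90mn − 252n − 126n² + 324m² − 324m + 234mn² + 378n³ − 324m²n

(9 − 9n)(−7n − 9m)(−4m + 4 + 6n)
= (−63n − 81m + 63n² + 81mn)(−4m + 4 + 6n)    [distributive law]
= 252mn − 252n − 378n² + 324m² − 324m − 486mn − 252mn² + 252n² + 378n³ − 324m²n + 324mn + 486mn²    [distributive law]
= 90mn − 252n − 126n² + 324m² − 324m + 234mn² + 378n³ − 324m²n    [combine like terms]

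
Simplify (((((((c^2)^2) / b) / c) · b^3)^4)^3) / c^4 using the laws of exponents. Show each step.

(((((((c^2)^2) / b) / c) · b^3)^4)^3) / c^4
= ((((((c^2)^2) / b) / c) · b^3)^12) / c^4    [power of a power]
= ((((((c^2)^2) / b) / c)^12) · ((b^3)^12)) / c^4    [power of a product]
= ((((((c^2)^2) / b)^12) / (c^12)) · ((b^3)^12)) / c^4    [power of a quotient]
= ((((((c^2)^2)^12) / (b^12)) / (c^12)) · ((b^3)^12)) / c^4    [power of a quotient]
= (((((c^2)^24) / (b^12)) / (c^12)) · ((b^3)^12)) / c^4    [power of a power]
= (((c^48 / (b^12)) / (c^12)) · ((b^3)^12)) / c^4    [power of a power]
= (((c^48 / b^12) / c^12) · b^36) / c^4    [power of a power]
= b^24·c^32    [quotient of powers; product of powers]

b^24·c^32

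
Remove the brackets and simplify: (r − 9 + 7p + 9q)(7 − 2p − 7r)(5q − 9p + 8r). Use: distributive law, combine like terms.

(r − 9 + 7p + 9q)(7 − 2p − 7r)(5q − 9p + 8r)
= (7r − 2pr − 7r² − 63 + 18p + 63r + 49p − 14p² − 49pr + 63q − 18pq − 63qr)(5q − 9p + 8r)    [distributive law]
= (70r − 51pr − 7r² − 63 + 67p − 14p² + 63q − 18pq − 63qr)(5q − 9p + 8r)    [combine like terms]
= 350qr − 630pr + 560r² − 255pqr + 459p²r − 408pr² − 35qr² + 63pr² − 56r³ − 315q + 567p − 504r + 335pq − 603p² + 536pr − 70p²q + 126p³ − 112p²r + 315q² − 567pq + 504qr − 90pq² + 162p²q − 144pqr − 315q²r + 567pqr − 504qr²    [distributive law]
= 854qr − 94pr + 560r² + 168pqr + 347p²r − 345pr² − 539qr² − 56r³ − 315q + 567p − 504r − 232pq − 603p² + 92p²q + 126p³ + 315q² − 90pq² − 315q²r    [combine like terms]

854qr − 94pr + 560r² + 168pqr + 347p²r − 345pr² − 539qr² − 56r³ − 315q + 567p − 504r − 232pq − 603p² + 92p²q + 126p³ + 315q² − 90pq² − 315q²r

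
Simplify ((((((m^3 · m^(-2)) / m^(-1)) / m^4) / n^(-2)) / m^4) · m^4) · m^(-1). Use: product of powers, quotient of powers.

((((((m^3 · m^(-2)) / m^(-1)) / m^4) / n^(-2)) / m^4) · m^4) · m^(-1)
= (((((m / m^(-1)) / m^4) / n^(-2)) / m^4) · m^4) · m^(-1)    [product of powers]
= ((((m^2 / m^4) / n^(-2)) / m^4) · m^4) · m^(-1)    [quotient of powers]
= (((m^(-2) / n^(-2)) / m^4) · m^4) · m^(-1)    [quotient of powers]
= m^(-3)n^2    [quotient of powers; product of powers]

m^(-3)n^2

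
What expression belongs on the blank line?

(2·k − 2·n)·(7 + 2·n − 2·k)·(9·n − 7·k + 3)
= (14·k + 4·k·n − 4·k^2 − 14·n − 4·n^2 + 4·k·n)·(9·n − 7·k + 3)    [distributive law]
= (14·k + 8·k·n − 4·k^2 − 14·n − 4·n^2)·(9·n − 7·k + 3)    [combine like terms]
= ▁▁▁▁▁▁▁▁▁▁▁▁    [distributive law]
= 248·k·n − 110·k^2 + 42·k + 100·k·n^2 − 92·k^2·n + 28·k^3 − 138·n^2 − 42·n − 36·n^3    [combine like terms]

After distributive law, the bracketed line is:

126·k·n − 98·k^2 + 42·k + 72·k·n^2 − 56·k^2·n + 24·k·n − 36·k^2·n + 28·k^3 − 12·k^2 − 126·n^2 + 98·k·n − 42·n − 36·n^3 + 28·k·n^2 − 12·n^2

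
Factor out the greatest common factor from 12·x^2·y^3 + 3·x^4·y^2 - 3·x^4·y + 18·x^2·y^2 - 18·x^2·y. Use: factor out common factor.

3·x^2·y(4·y^2 + x^2·y - x^2 + 6·y - 6)

12·x^2·y^3 + 3·x^4·y^2 - 3·x^4·y + 18·x^2·y^2 - 18·x^2·y
= 3(4·x^2·y^3 + x^4·y^2 - x^4·y + 6·x^2·y^2 - 6·x^2·y)    [factor out 3]
= 3·x^2·y(4·y^2 + x^2·y - x^2 + 6·y - 6)    [factor out x^2·y]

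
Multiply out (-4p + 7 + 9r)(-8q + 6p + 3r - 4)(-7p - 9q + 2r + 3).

-8p²q - 288pq² + 190pqr - 34pq + 168p³ - 342p²r - 478p² - 105pr² + 347pr + 370p + 504q² - 193qr + 84q + 51r² - 101r - 84 + 648q²r - 387qr² + 54r³

(-4p + 7 + 9r)(-8q + 6p + 3r - 4)(-7p - 9q + 2r + 3)
= (32pq - 24p² - 12pr + 16p - 56q + 42p + 21r - 28 - 72qr + 54pr + 27r² - 36r)(-7p - 9q + 2r + 3)    [distributive law]
= (32pq - 24p² + 42pr + 58p - 56q - 15r - 28 - 72qr + 27r²)(-7p - 9q + 2r + 3)    [combine like terms]
= -224p²q - 288pq² + 64pqr + 96pq + 168p³ + 216p²q - 48p²r - 72p² - 294p²r - 378pqr + 84pr² + 126pr - 406p² - 522pq + 116pr + 174p + 392pq + 504q² - 112qr - 168q + 105pr + 135qr - 30r² - 45r + 196p + 252q - 56r - 84 + 504pqr + 648q²r - 144qr² - 216qr - 189pr² - 243qr² + 54r³ + 81r²    [distributive law]
= -8p²q - 288pq² + 190pqr - 34pq + 168p³ - 342p²r - 478p² - 105pr² + 347pr + 370p + 504q² - 193qr + 84q + 51r² - 101r - 84 + 648q²r - 387qr² + 54r³    [combine like terms]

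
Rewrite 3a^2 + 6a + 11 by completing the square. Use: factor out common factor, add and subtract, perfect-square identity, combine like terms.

3a^2 + 6a + 11
= 3(a^2 + 2a) + 11    [factor out 3 from the a-terms]
= 3(a^2 + 2a + 1 - 1) + 11    [add and subtract 1 inside the bracket]
= 3(a + 1)^2 - 3 + 11    [perfect-square identity]
= 3(a + 1)^2 + 8    [combine constants]

3(a + 1)^2 + 8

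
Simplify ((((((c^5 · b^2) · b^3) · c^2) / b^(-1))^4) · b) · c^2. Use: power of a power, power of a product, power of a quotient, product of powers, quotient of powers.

((((((c^5 · b^2) · b^3) · c^2) / b^(-1))^4) · b) · c^2
= ((((((c^5 · b^2) · b^3) · c^2)^4) / ((b^(-1))^4)) · b) · c^2    [power of a quotient]
= ((((((c^5 · b^2) · b^3)^4) · ((c^2)^4)) / ((b^(-1))^4)) · b) · c^2    [power of a product]
= ((((((c^5 · b^2)^4) · ((b^3)^4)) · ((c^2)^4)) / ((b^(-1))^4)) · b) · c^2    [power of a product]
= (((((((c^5)^4) · ((b^2)^4)) · ((b^3)^4)) · ((c^2)^4)) / ((b^(-1))^4)) · b) · c^2    [power of a product]
= (((((c^20 · ((b^2)^4)) · ((b^3)^4)) · ((c^2)^4)) / ((b^(-1))^4)) · b) · c^2    [power of a power]
= (((((c^20 · b^8) · ((b^3)^4)) · ((c^2)^4)) / ((b^(-1))^4)) · b) · c^2    [power of a power]
= (((((c^20 · b^8) · b^12) · ((c^2)^4)) / ((b^(-1))^4)) · b) · c^2    [power of a power]
= (((((c^20 · b^8) · b^12) · c^8) / ((b^(-1))^4)) · b) · c^2    [power of a power]
= (((((c^20 · b^8) · b^12) · c^8) / b^(-4)) · b) · c^2    [power of a power]
= b^25c^30    [quotient of powers; product of powers]

b^25c^30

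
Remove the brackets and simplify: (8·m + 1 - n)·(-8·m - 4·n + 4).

(8·m + 1 - n)·(-8·m - 4·n + 4)
= -64·m² - 32·m·n + 32·m - 8·m - 4·n + 4 + 8·m·n + 4·n² - 4·n    [distributive law]
= -64·m² - 24·m·n + 24·m - 8·n + 4 + 4·n²    [combine like terms]

-64·m² - 24·m·n + 24·m - 8·n + 4 + 4·n²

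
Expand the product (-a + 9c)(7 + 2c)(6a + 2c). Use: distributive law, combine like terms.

(-a + 9c)(7 + 2c)(6a + 2c)
= (-7a - 2ac + 63c + 18c^2)(6a + 2c)    [distributive law]
= -42a^2 - 14ac - 12a^2c - 4ac^2 + 378ac + 126c^2 + 108ac^2 + 36c^3    [distributive law]
= -42a^2 + 364ac - 12a^2c + 104ac^2 + 126c^2 + 36c^3    [combine like terms]

-42a^2 + 364ac - 12a^2c + 104ac^2 + 126c^2 + 36c^3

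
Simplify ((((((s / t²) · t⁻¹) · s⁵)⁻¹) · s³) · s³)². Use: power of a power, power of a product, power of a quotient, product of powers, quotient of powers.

((((((s / t²) · t⁻¹) · s⁵)⁻¹) · s³) · s³)²
= ((((((s / t²) · t⁻¹) · s⁵)⁻¹) · s³)²) · ((s³)²)    [power of a product]
= ((((((s / t²) · t⁻¹) · s⁵)⁻¹)²) · ((s³)²)) · ((s³)²)    [power of a product]
= (((((s / t²) · t⁻¹) · s⁵)⁻²) · ((s³)²)) · ((s³)²)    [power of a power]
= (((((s / t²) · t⁻¹)⁻²) · ((s⁵)⁻²)) · ((s³)²)) · ((s³)²)    [power of a product]
= (((((s / t²)⁻²) · ((t⁻¹)⁻²)) · ((s⁵)⁻²)) · ((s³)²)) · ((s³)²)    [power of a product]
= (((((s⁻²) / ((t²)⁻²)) · ((t⁻¹)⁻²)) · ((s⁵)⁻²)) · ((s³)²)) · ((s³)²)    [power of a quotient]
= ((((s⁻² / t⁻⁴) · ((t⁻¹)⁻²)) · ((s⁵)⁻²)) · ((s³)²)) · ((s³)²)    [power of a power]
= ((((s⁻² / t⁻⁴) · t²) · ((s⁵)⁻²)) · ((s³)²)) · ((s³)²)    [power of a power]
= ((((s⁻² / t⁻⁴) · t²) · s⁻¹⁰) · ((s³)²)) · ((s³)²)    [power of a power]
= ((((s⁻² / t⁻⁴) · t²) · s⁻¹⁰) · s⁶) · ((s³)²)    [power of a power]
= ((((s⁻² / t⁻⁴) · t²) · s⁻¹⁰) · s⁶) · s⁶    [power of a power]
= t⁶    [quotient of powers; product of powers]

t⁶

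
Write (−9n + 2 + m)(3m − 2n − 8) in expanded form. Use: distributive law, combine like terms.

(−9n + 2 + m)(3m − 2n − 8)
= −27mn + 18n^2 + 72n + 6m − 4n − 16 + 3m^2 − 2mn − 8m    [distributive law]
= −29mn + 18n^2 + 68n − 2m − 16 + 3m^2    [combine like terms]

−29mn + 18n^2 + 68n − 2m − 16 + 3m^2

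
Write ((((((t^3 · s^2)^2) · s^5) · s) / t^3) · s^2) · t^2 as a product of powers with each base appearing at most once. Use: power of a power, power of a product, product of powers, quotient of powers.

s^12t^5

((((((t^3 · s^2)^2) · s^5) · s) / t^3) · s^2) · t^2
= (((((((t^3)^2) · ((s^2)^2)) · s^5) · s) / t^3) · s^2) · t^2    [power of a product]
= (((((t^6 · ((s^2)^2)) · s^5) · s) / t^3) · s^2) · t^2    [power of a power]
= (((((t^6 · s^4) · s^5) · s) / t^3) · s^2) · t^2    [power of a power]
= s^12t^5    [quotient of powers; product of powers]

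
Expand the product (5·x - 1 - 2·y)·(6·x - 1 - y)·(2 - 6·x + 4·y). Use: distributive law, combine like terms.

(5·x - 1 - 2·y)·(6·x - 1 - y)·(2 - 6·x + 4·y)
= (30·x² - 5·x - 5·x·y - 6·x + 1 + y - 12·x·y + 2·y + 2·y²)·(2 - 6·x + 4·y)    [distributive law]
= (30·x² - 11·x - 17·x·y + 1 + 3·y + 2·y²)·(2 - 6·x + 4·y)    [combine like terms]
= 60·x² - 180·x³ + 120·x²·y - 22·x + 66·x² - 44·x·y - 34·x·y + 102·x²·y - 68·x·y² + 2 - 6·x + 4·y + 6·y - 18·x·y + 12·y² + 4·y² - 12·x·y² + 8·y³    [distributive law]
= 126·x² - 180·x³ + 222·x²·y - 28·x - 96·x·y - 80·x·y² + 2 + 10·y + 16·y² + 8·y³    [combine like terms]

126·x² - 180·x³ + 222·x²·y - 28·x - 96·x·y - 80·x·y² + 2 + 10·y + 16·y² + 8·y³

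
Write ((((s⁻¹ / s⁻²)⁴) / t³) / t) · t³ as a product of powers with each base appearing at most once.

((((s⁻¹ / s⁻²)⁴) / t³) / t) · t³
= (((((s⁻¹)⁴) / ((s⁻²)⁴)) / t³) / t) · t³    [power of a quotient]
= (((s⁻⁴ / ((s⁻²)⁴)) / t³) / t) · t³    [power of a power]
= (((s⁻⁴ / s⁻⁸) / t³) / t) · t³    [power of a power]
= ((s⁴ / t³) / t) · t³    [quotient of powers]
= s⁴t⁻¹    [quotient of powers; product of powers]

s⁴t⁻¹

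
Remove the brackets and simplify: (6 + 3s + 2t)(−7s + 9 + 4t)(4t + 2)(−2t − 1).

(6 + 3s + 2t)(−7s + 9 + 4t)(4t + 2)(−2t − 1)
= (−42s + 54 + 24t − 21s² + 27s + 12st − 14st + 18t + 8t²)(4t + 2)(−2t − 1)    [distributive law]
= (−15s + 54 + 42t − 21s² − 2st + 8t²)(4t + 2)(−2t − 1)    [combine like terms]
= (−60st − 30s + 216t + 108 + 168t² + 84t − 84s²t − 42s² − 8st² − 4st + 32t³ + 16t²)(−2t − 1)    [distributive law]
= (−64st − 30s + 300t + 108 + 184t² − 84s²t − 42s² − 8st² + 32t³)(−2t − 1)    [combine like terms]
= 128st² + 64st + 60st + 30s − 600t² − 300t − 216t − 108 − 368t³ − 184t² + 168s²t² + 84s²t + 84s²t + 42s² + 16st³ + 8st² − 64t⁴ − 32t³    [distributive law]
= 136st² + 124st + 30s − 784t² − 516t − 108 − 400t³ + 168s²t² + 168s²t + 42s² + 16st³ − 64t⁴    [combine like terms]

136st² + 124st + 30s − 784t² − 516t − 108 − 400t³ + 168s²t² + 168s²t + 42s² + 16st³ − 64t⁴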